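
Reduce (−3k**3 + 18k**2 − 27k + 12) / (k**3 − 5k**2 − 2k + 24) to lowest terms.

Euclidean algorithm in ℚ[k]:
  −3k**3 + 18k**2 − 27k + 12 = (−3)(k**3 − 5k**2 − 2k + 24) + (3k**2 − 33k + 84)
  k**3 − 5k**2 − 2k + 24 = ((1/3)k + 2)(3k**2 − 33k + 84) + (36k − 144)
  3k**2 − 33k + 84 = ((1/12)k − 7/12)(36k − 144) + (0)
Last nonzero remainder: 36k − 144. Dividing through by 36 gives the monic gcd k − 4.
Cancel k − 4 from numerator and denominator to get the reduced form.

(−3k**2 + 6k − 3)/(k**2 − k − 6)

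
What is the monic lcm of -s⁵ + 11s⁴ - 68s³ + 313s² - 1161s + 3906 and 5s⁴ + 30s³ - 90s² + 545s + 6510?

Repeated division with remainder:
  -s⁵ + 11s⁴ - 68s³ + 313s² - 1161s + 3906 = (-(1/5)s + 17/5)(5s⁴ + 30s³ - 90s² + 545s + 6510) + (-188s³ + 728s² - 1712s - 18228)
  5s⁴ + 30s³ - 90s² + 545s + 6510 = (-(5/188)s - 580/2209)(-188s³ + 728s² - 1712s - 18228) + ((122850/2209)s² - (859950/2209)s + 3808350/2209)
  -188s³ + 728s² - 1712s - 18228 = (-(207646/61425)s - 30926/2925)((122850/2209)s² - (859950/2209)s + 3808350/2209) + (0)
Last nonzero remainder: (122850/2209)s² - (859950/2209)s + 3808350/2209. Dividing through by 122850/2209 gives the monic gcd s² - 7s + 31.
Then lcm(f, g) = f·g / gcd(f, g); expanding and making the result monic gives the answer.

s⁷ + 2s⁶ - 33s⁵ + 109s⁴ - 52s³ - 1959s² - 2016s - 164052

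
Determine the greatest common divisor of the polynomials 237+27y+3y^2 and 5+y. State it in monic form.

Apply the Euclidean algorithm:
  3y^2+27y+237 = (3y+12)(y+5) + (177)
  y+5 = ((1/177)y+5/177)(177) + (0)
The last nonzero remainder is the constant 177, so the polynomials are coprime and gcd = 1.

1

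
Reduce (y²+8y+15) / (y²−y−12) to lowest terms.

(y+5)/(y−4)

By polynomial division,
  y²+8y+15 = (y²−y−12) + (9y+27)
  y²−y−12 = ((1/9)y−4/9)(9y+27) + (0)
Last nonzero remainder: 9y+27. Dividing through by 9 gives the monic gcd y+3.
Cancel y+3 from numerator and denominator to get the reduced form.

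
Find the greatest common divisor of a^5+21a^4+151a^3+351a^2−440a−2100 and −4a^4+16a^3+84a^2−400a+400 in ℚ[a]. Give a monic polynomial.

Euclidean algorithm in ℚ[a]:
  a^5+21a^4+151a^3+351a^2−440a−2100 = (−(1/4)a−25/4)(−4a^4+16a^3+84a^2−400a+400) + (272a^3+776a^2−2840a+400)
  −4a^4+16a^3+84a^2−400a+400 = (−(1/68)a+233/2312)(272a^3+776a^2−2840a+400) + (−(10395/289)a^2−(31185/289)a+103950/289)
  272a^3+776a^2−2840a+400 = (−(78608/10395)a+2312/2079)(−(10395/289)a^2−(31185/289)a+103950/289) + (0)
Last nonzero remainder: −(10395/289)a^2−(31185/289)a+103950/289. Dividing through by −10395/289 gives the monic gcd a^2+3a−10.

a^2+3a−10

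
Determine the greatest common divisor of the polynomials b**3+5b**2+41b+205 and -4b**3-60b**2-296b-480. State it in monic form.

b+5

Apply the Euclidean algorithm:
  b**3+5b**2+41b+205 = (-1/4)(-4b**3-60b**2-296b-480) + (-10b**2-33b+85)
  -4b**3-60b**2-296b-480 = ((2/5)b+117/25)(-10b**2-33b+85) + (-(4389/25)b-4389/5)
  -10b**2-33b+85 = ((250/4389)b-425/4389)(-(4389/25)b-4389/5) + (0)
Last nonzero remainder: -(4389/25)b-4389/5. Dividing through by -4389/25 gives the monic gcd b+5.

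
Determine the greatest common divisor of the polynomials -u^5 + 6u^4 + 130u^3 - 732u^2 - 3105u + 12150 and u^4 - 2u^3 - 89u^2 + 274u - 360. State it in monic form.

Repeated division with remainder:
  -u^5 + 6u^4 + 130u^3 - 732u^2 - 3105u + 12150 = (-u + 4)(u^4 - 2u^3 - 89u^2 + 274u - 360) + (49u^3 - 102u^2 - 4561u + 13590)
  u^4 - 2u^3 - 89u^2 + 274u - 360 = ((1/49)u + 4/2401)(49u^3 - 102u^2 - 4561u + 13590) + ((10208/2401)u^2 + (10208/2401)u - 918720/2401)
  49u^3 - 102u^2 - 4561u + 13590 = ((117649/10208)u - 362551/10208)((10208/2401)u^2 + (10208/2401)u - 918720/2401) + (0)
Last nonzero remainder: (10208/2401)u^2 + (10208/2401)u - 918720/2401. Dividing through by 10208/2401 gives the monic gcd u^2 + u - 90.

u^2 + u - 90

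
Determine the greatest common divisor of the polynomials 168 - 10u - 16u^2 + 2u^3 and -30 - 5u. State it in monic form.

1

By polynomial division,
  2u^3 - 16u^2 - 10u + 168 = (-(2/5)u^2 + (28/5)u - 158/5)(-5u - 30) + (-780)
  -5u - 30 = ((1/156)u + 1/26)(-780) + (0)
The last nonzero remainder is the constant -780, so the polynomials are coprime and gcd = 1.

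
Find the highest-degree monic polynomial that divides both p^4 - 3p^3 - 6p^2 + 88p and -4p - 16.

p + 4

By polynomial division,
  p^4 - 3p^3 - 6p^2 + 88p = (-(1/4)p^3 + (7/4)p^2 - (11/2)p)(-4p - 16) + (0)
Last nonzero remainder: -4p - 16. Dividing through by -4 gives the monic gcd p + 4.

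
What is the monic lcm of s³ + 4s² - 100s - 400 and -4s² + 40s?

Euclidean algorithm in ℚ[s]:
  s³ + 4s² - 100s - 400 = (-(1/4)s - 7/2)(-4s² + 40s) + (40s - 400)
  -4s² + 40s = (-(1/10)s)(40s - 400) + (0)
Last nonzero remainder: 40s - 400. Dividing through by 40 gives the monic gcd s - 10.
Then lcm(f, g) = f·g / gcd(f, g); expanding and making the result monic gives the answer.

s⁴ + 4s³ - 100s² - 400s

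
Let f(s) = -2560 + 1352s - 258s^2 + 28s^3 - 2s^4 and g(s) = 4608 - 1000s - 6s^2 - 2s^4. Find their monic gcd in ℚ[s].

Repeated division with remainder:
  -2s^4 + 28s^3 - 258s^2 + 1352s - 2560 = (-2s^4 - 6s^2 - 1000s + 4608) + (28s^3 - 252s^2 + 2352s - 7168)
  -2s^4 - 6s^2 - 1000s + 4608 = (-(1/14)s - 9/14)(28s^3 - 252s^2 + 2352s - 7168) + (0)
Last nonzero remainder: 28s^3 - 252s^2 + 2352s - 7168. Dividing through by 28 gives the monic gcd s^3 - 9s^2 + 84s - 256.

-256 + 84s - 9s^2 + s^3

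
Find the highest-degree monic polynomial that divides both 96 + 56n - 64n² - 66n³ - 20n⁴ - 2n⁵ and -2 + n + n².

-2 + n + n²

By polynomial division,
  -2n⁵ - 20n⁴ - 66n³ - 64n² + 56n + 96 = (-2n³ - 18n² - 52n - 48)(n² + n - 2) + (0)
The last nonzero remainder n² + n - 2 is already monic.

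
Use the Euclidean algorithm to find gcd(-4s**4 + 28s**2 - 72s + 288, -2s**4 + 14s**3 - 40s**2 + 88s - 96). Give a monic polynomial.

s**2 - s + 6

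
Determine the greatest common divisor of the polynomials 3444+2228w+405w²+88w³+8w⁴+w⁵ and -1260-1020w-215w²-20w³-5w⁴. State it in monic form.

84+40w+w²+w³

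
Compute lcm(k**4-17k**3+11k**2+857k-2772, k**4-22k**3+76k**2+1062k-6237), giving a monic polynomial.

By polynomial division,
  k**4-17k**3+11k**2+857k-2772 = (k**4-22k**3+76k**2+1062k-6237) + (5k**3-65k**2-205k+3465)
  k**4-22k**3+76k**2+1062k-6237 = ((1/5)k-9/5)(5k**3-65k**2-205k+3465) + (0)
Last nonzero remainder: 5k**3-65k**2-205k+3465. Dividing through by 5 gives the monic gcd k**3-13k**2-41k+693.
Then lcm(f, g) = f·g / gcd(f, g); expanding and making the result monic gives the answer.

k**5-26k**4+164k**3+758k**2-10485k+24948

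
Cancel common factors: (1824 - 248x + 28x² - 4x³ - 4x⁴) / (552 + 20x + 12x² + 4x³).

Apply the Euclidean algorithm:
  -4x⁴ - 4x³ + 28x² - 248x + 1824 = (-x + 2)(4x³ + 12x² + 20x + 552) + (24x² + 264x + 720)
  4x³ + 12x² + 20x + 552 = ((1/6)x - 4/3)(24x² + 264x + 720) + (252x + 1512)
  24x² + 264x + 720 = ((2/21)x + 10/21)(252x + 1512) + (0)
Last nonzero remainder: 252x + 1512. Dividing through by 252 gives the monic gcd x + 6.
Cancel x + 6 from numerator and denominator to get the reduced form.

(76 - 23x + 5x² - x³)/(23 - 3x + x²)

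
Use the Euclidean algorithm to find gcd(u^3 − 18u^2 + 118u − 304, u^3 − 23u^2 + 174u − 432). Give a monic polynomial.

By polynomial division,
  u^3 − 18u^2 + 118u − 304 = (u^3 − 23u^2 + 174u − 432) + (5u^2 − 56u + 128)
  u^3 − 23u^2 + 174u − 432 = ((1/5)u − 59/25)(5u^2 − 56u + 128) + ((406/25)u − 3248/25)
  5u^2 − 56u + 128 = ((125/406)u − 200/203)((406/25)u − 3248/25) + (0)
Last nonzero remainder: (406/25)u − 3248/25. Dividing through by 406/25 gives the monic gcd u − 8.

u − 8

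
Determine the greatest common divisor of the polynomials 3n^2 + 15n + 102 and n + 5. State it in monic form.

1

Euclidean algorithm in ℚ[n]:
  3n^2 + 15n + 102 = (3n)(n + 5) + (102)
  n + 5 = ((1/102)n + 5/102)(102) + (0)
The last nonzero remainder is the constant 102, so the polynomials are coprime and gcd = 1.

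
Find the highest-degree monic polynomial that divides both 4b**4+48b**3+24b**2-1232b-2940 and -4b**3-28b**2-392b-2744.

b+7

Euclidean algorithm in ℚ[b]:
  4b**4+48b**3+24b**2-1232b-2940 = (-b-5)(-4b**3-28b**2-392b-2744) + (-508b**2-5936b-16660)
  -4b**3-28b**2-392b-2744 = ((1/127)b-595/16129)(-508b**2-5936b-16660) + (-(7738668/16129)b-54170676/16129)
  -508b**2-5936b-16660 = ((2048383/1934667)b+1370965/276381)(-(7738668/16129)b-54170676/16129) + (0)
Last nonzero remainder: -(7738668/16129)b-54170676/16129. Dividing through by -7738668/16129 gives the monic gcd b+7.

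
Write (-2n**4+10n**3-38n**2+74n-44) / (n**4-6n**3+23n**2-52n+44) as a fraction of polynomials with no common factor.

By polynomial division,
  -2n**4+10n**3-38n**2+74n-44 = (-2)(n**4-6n**3+23n**2-52n+44) + (-2n**3+8n**2-30n+44)
  n**4-6n**3+23n**2-52n+44 = (-(1/2)n+1)(-2n**3+8n**2-30n+44) + (0)
Last nonzero remainder: -2n**3+8n**2-30n+44. Dividing through by -2 gives the monic gcd n**3-4n**2+15n-22.
Cancel n**3-4n**2+15n-22 from numerator and denominator to get the reduced form.

(-2n+2)/(n-2)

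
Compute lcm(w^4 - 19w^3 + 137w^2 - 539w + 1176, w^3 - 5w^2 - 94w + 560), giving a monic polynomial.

Euclidean algorithm in ℚ[w]:
  w^4 - 19w^3 + 137w^2 - 539w + 1176 = (w - 14)(w^3 - 5w^2 - 94w + 560) + (161w^2 - 2415w + 9016)
  w^3 - 5w^2 - 94w + 560 = ((1/161)w + 10/161)(161w^2 - 2415w + 9016) + (0)
Last nonzero remainder: 161w^2 - 2415w + 9016. Dividing through by 161 gives the monic gcd w^2 - 15w + 56.
Then lcm(f, g) = f·g / gcd(f, g); expanding and making the result monic gives the answer.

w^5 - 9w^4 - 53w^3 + 831w^2 - 4214w + 11760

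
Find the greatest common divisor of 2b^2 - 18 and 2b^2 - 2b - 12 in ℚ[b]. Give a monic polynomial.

b - 3

Apply the Euclidean algorithm:
  2b^2 - 18 = (2b^2 - 2b - 12) + (2b - 6)
  2b^2 - 2b - 12 = (b + 2)(2b - 6) + (0)
Last nonzero remainder: 2b - 6. Dividing through by 2 gives the monic gcd b - 3.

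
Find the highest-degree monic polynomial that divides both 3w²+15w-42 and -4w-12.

By polynomial division,
  3w²+15w-42 = (-(3/4)w-3/2)(-4w-12) + (-60)
  -4w-12 = ((1/15)w+1/5)(-60) + (0)
The last nonzero remainder is the constant -60, so the polynomials are coprime and gcd = 1.

1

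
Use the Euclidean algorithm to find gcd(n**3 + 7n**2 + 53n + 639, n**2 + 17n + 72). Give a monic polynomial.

n + 9

Repeated division with remainder:
  n**3 + 7n**2 + 53n + 639 = (n - 10)(n**2 + 17n + 72) + (151n + 1359)
  n**2 + 17n + 72 = ((1/151)n + 8/151)(151n + 1359) + (0)
Last nonzero remainder: 151n + 1359. Dividing through by 151 gives the monic gcd n + 9.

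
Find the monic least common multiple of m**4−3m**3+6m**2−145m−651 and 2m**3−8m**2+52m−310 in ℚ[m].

m**5−8m**4+21m**3−175m**2+74m+3255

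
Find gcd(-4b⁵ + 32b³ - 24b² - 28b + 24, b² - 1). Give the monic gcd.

b² - 1

Euclidean algorithm in ℚ[b]:
  -4b⁵ + 32b³ - 24b² - 28b + 24 = (-4b³ + 28b - 24)(b² - 1) + (0)
The last nonzero remainder b² - 1 is already monic.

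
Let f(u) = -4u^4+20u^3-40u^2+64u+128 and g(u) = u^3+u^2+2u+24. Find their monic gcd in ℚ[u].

Repeated division with remainder:
  -4u^4+20u^3-40u^2+64u+128 = (-4u+24)(u^3+u^2+2u+24) + (-56u^2+112u-448)
  u^3+u^2+2u+24 = (-(1/56)u-3/56)(-56u^2+112u-448) + (0)
Last nonzero remainder: -56u^2+112u-448. Dividing through by -56 gives the monic gcd u^2-2u+8.

u^2-2u+8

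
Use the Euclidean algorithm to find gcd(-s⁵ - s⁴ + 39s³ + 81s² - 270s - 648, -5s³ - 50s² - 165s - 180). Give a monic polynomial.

s³ + 10s² + 33s + 36

By polynomial division,
  -s⁵ - s⁴ + 39s³ + 81s² - 270s - 648 = ((1/5)s² - (9/5)s + 18/5)(-5s³ - 50s² - 165s - 180) + (0)
Last nonzero remainder: -5s³ - 50s² - 165s - 180. Dividing through by -5 gives the monic gcd s³ + 10s² + 33s + 36.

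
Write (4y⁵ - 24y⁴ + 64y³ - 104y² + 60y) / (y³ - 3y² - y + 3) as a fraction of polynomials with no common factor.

(4y³ - 8y² + 20y)/(y + 1)

Apply the Euclidean algorithm:
  4y⁵ - 24y⁴ + 64y³ - 104y² + 60y = (4y² - 12y + 32)(y³ - 3y² - y + 3) + (-32y² + 128y - 96)
  y³ - 3y² - y + 3 = (-(1/32)y - 1/32)(-32y² + 128y - 96) + (0)
Last nonzero remainder: -32y² + 128y - 96. Dividing through by -32 gives the monic gcd y² - 4y + 3.
Cancel y² - 4y + 3 from numerator and denominator to get the reduced form.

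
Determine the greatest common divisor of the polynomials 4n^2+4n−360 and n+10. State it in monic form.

n+10

Euclidean algorithm in ℚ[n]:
  4n^2+4n−360 = (4n−36)(n+10) + (0)
The last nonzero remainder n+10 is already monic.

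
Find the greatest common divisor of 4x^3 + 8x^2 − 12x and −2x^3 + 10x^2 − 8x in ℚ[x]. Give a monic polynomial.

x^2 − x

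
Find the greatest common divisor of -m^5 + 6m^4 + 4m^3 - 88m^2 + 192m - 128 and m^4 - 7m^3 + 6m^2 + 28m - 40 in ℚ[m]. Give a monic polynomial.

m^2 - 4m + 4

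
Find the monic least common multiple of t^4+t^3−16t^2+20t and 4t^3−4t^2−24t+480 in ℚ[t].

t^6−5t^5+2t^4+140t^3−504t^2+480t

Euclidean algorithm in ℚ[t]:
  t^4+t^3−16t^2+20t = ((1/4)t+1/2)(4t^3−4t^2−24t+480) + (−8t^2−88t−240)
  4t^3−4t^2−24t+480 = (−(1/2)t+6)(−8t^2−88t−240) + (384t+1920)
  −8t^2−88t−240 = (−(1/48)t−1/8)(384t+1920) + (0)
Last nonzero remainder: 384t+1920. Dividing through by 384 gives the monic gcd t+5.
Then lcm(f, g) = f·g / gcd(f, g); expanding and making the result monic gives the answer.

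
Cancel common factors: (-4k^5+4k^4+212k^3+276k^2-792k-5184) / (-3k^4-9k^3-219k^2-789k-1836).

(4k^3-20k^2-168k+576)/(3k^2-3k+204)

Repeated division with remainder:
  -4k^5+4k^4+212k^3+276k^2-792k-5184 = ((4/3)k-16/3)(-3k^4-9k^3-219k^2-789k-1836) + (456k^3+160k^2-2552k-14976)
  -3k^4-9k^3-219k^2-789k-1836 = (-(1/152)k-151/8664)(456k^3+160k^2-2552k-14976) + (-(252340/1083)k^2-(1009360/1083)k-757020/361)
  456k^3+160k^2-2552k-14976 = (-(123462/63085)k+450528/63085)(-(252340/1083)k^2-(1009360/1083)k-757020/361) + (0)
Last nonzero remainder: -(252340/1083)k^2-(1009360/1083)k-757020/361. Dividing through by -252340/1083 gives the monic gcd k^2+4k+9.
Cancel k^2+4k+9 from numerator and denominator to get the reduced form.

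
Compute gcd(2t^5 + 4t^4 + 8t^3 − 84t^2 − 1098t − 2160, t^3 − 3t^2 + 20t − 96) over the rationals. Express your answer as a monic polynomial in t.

t^2 + t + 24

By polynomial division,
  2t^5 + 4t^4 + 8t^3 − 84t^2 − 1098t − 2160 = (2t^2 + 10t − 2)(t^3 − 3t^2 + 20t − 96) + (−98t^2 − 98t − 2352)
  t^3 − 3t^2 + 20t − 96 = (−(1/98)t + 2/49)(−98t^2 − 98t − 2352) + (0)
Last nonzero remainder: −98t^2 − 98t − 2352. Dividing through by −98 gives the monic gcd t^2 + t + 24.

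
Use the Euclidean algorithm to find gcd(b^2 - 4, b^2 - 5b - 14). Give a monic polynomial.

b + 2

Euclidean algorithm in ℚ[b]:
  b^2 - 4 = (b^2 - 5b - 14) + (5b + 10)
  b^2 - 5b - 14 = ((1/5)b - 7/5)(5b + 10) + (0)
Last nonzero remainder: 5b + 10. Dividing through by 5 gives the monic gcd b + 2.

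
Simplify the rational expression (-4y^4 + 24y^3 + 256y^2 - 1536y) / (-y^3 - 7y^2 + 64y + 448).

(4y^2 - 24y)/(y + 7)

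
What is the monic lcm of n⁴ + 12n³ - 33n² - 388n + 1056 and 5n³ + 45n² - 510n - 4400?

n⁵ + 2n⁴ - 153n³ - 58n² + 4936n - 10560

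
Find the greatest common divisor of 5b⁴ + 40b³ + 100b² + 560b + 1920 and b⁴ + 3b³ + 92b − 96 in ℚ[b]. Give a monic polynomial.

b³ + 4b² + 4b + 96

Repeated division with remainder:
  5b⁴ + 40b³ + 100b² + 560b + 1920 = (5)(b⁴ + 3b³ + 92b − 96) + (25b³ + 100b² + 100b + 2400)
  b⁴ + 3b³ + 92b − 96 = ((1/25)b − 1/25)(25b³ + 100b² + 100b + 2400) + (0)
Last nonzero remainder: 25b³ + 100b² + 100b + 2400. Dividing through by 25 gives the monic gcd b³ + 4b² + 4b + 96.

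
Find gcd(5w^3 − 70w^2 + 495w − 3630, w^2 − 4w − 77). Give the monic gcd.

Repeated division with remainder:
  5w^3 − 70w^2 + 495w − 3630 = (5w − 50)(w^2 − 4w − 77) + (680w − 7480)
  w^2 − 4w − 77 = ((1/680)w + 7/680)(680w − 7480) + (0)
Last nonzero remainder: 680w − 7480. Dividing through by 680 gives the monic gcd w − 11.

w − 11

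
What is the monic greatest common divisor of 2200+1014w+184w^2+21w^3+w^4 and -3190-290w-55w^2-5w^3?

Repeated division with remainder:
  w^4+21w^3+184w^2+1014w+2200 = (-(1/5)w-2)(-5w^3-55w^2-290w-3190) + (16w^2-204w-4180)
  -5w^3-55w^2-290w-3190 = (-(5/16)w-475/64)(16w^2-204w-4180) + (-(49765/16)w-547415/16)
  16w^2-204w-4180 = (-(256/49765)w+1216/9953)(-(49765/16)w-547415/16) + (0)
Last nonzero remainder: -(49765/16)w-547415/16. Dividing through by -49765/16 gives the monic gcd w+11.

11+w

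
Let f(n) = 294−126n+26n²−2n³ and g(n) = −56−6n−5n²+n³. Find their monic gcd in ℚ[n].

−7+n

By polynomial division,
  −2n³+26n²−126n+294 = (−2)(n³−5n²−6n−56) + (16n²−138n+182)
  n³−5n²−6n−56 = ((1/16)n+29/128)(16n²−138n+182) + ((889/64)n−6223/64)
  16n²−138n+182 = ((1024/889)n−1664/889)((889/64)n−6223/64) + (0)
Last nonzero remainder: (889/64)n−6223/64. Dividing through by 889/64 gives the monic gcd n−7.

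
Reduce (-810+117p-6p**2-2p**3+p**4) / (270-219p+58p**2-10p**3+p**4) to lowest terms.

Euclidean algorithm in ℚ[p]:
  p**4-2p**3-6p**2+117p-810 = (p**4-10p**3+58p**2-219p+270) + (8p**3-64p**2+336p-1080)
  p**4-10p**3+58p**2-219p+270 = ((1/8)p-1/4)(8p**3-64p**2+336p-1080) + (0)
Last nonzero remainder: 8p**3-64p**2+336p-1080. Dividing through by 8 gives the monic gcd p**3-8p**2+42p-135.
Cancel p**3-8p**2+42p-135 from numerator and denominator to get the reduced form.

(6+p)/(-2+p)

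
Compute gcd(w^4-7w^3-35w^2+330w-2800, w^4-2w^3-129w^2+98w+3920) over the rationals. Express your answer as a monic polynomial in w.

w^2-2w-80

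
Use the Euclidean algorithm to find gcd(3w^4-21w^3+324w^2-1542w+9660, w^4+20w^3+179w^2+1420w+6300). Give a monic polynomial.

w^2+w+70

Apply the Euclidean algorithm:
  3w^4-21w^3+324w^2-1542w+9660 = (3)(w^4+20w^3+179w^2+1420w+6300) + (-81w^3-213w^2-5802w-9240)
  w^4+20w^3+179w^2+1420w+6300 = (-(1/81)w-469/2187)(-81w^3-213w^2-5802w-9240) + ((44974/729)w^2+(44974/729)w+3148180/729)
  -81w^3-213w^2-5802w-9240 = (-(59049/44974)w-48114/22487)((44974/729)w^2+(44974/729)w+3148180/729) + (0)
Last nonzero remainder: (44974/729)w^2+(44974/729)w+3148180/729. Dividing through by 44974/729 gives the monic gcd w^2+w+70.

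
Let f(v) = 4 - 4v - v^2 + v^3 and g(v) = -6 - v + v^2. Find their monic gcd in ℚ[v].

2 + v

Euclidean algorithm in ℚ[v]:
  v^3 - v^2 - 4v + 4 = (v)(v^2 - v - 6) + (2v + 4)
  v^2 - v - 6 = ((1/2)v - 3/2)(2v + 4) + (0)
Last nonzero remainder: 2v + 4. Dividing through by 2 gives the monic gcd v + 2.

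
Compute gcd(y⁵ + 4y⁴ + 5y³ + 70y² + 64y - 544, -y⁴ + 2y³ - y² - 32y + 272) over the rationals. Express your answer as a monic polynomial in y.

y³ + 2y² + 9y + 68

Repeated division with remainder:
  y⁵ + 4y⁴ + 5y³ + 70y² + 64y - 544 = (-y - 6)(-y⁴ + 2y³ - y² - 32y + 272) + (16y³ + 32y² + 144y + 1088)
  -y⁴ + 2y³ - y² - 32y + 272 = (-(1/16)y + 1/4)(16y³ + 32y² + 144y + 1088) + (0)
Last nonzero remainder: 16y³ + 32y² + 144y + 1088. Dividing through by 16 gives the monic gcd y³ + 2y² + 9y + 68.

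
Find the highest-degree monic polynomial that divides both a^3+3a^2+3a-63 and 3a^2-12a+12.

Repeated division with remainder:
  a^3+3a^2+3a-63 = ((1/3)a+7/3)(3a^2-12a+12) + (27a-91)
  3a^2-12a+12 = ((1/9)a-17/243)(27a-91) + (1369/243)
  27a-91 = ((6561/1369)a-22113/1369)(1369/243) + (0)
The last nonzero remainder is the constant 1369/243, so the polynomials are coprime and gcd = 1.

1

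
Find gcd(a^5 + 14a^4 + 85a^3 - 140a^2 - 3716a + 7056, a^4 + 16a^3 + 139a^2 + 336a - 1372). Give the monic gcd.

By polynomial division,
  a^5 + 14a^4 + 85a^3 - 140a^2 - 3716a + 7056 = (a - 2)(a^4 + 16a^3 + 139a^2 + 336a - 1372) + (-22a^3 - 198a^2 - 1672a + 4312)
  a^4 + 16a^3 + 139a^2 + 336a - 1372 = (-(1/22)a - 7/22)(-22a^3 - 198a^2 - 1672a + 4312) + (0)
Last nonzero remainder: -22a^3 - 198a^2 - 1672a + 4312. Dividing through by -22 gives the monic gcd a^3 + 9a^2 + 76a - 196.

a^3 + 9a^2 + 76a - 196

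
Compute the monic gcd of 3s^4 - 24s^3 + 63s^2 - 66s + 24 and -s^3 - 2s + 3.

s - 1

Euclidean algorithm in ℚ[s]:
  3s^4 - 24s^3 + 63s^2 - 66s + 24 = (-3s + 24)(-s^3 - 2s + 3) + (57s^2 - 9s - 48)
  -s^3 - 2s + 3 = (-(1/57)s - 1/361)(57s^2 - 9s - 48) + (-(1035/361)s + 1035/361)
  57s^2 - 9s - 48 = (-(6859/345)s - 5776/345)(-(1035/361)s + 1035/361) + (0)
Last nonzero remainder: -(1035/361)s + 1035/361. Dividing through by -1035/361 gives the monic gcd s - 1.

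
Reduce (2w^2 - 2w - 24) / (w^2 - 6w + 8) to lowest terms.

(2w + 6)/(w - 2)

Repeated division with remainder:
  2w^2 - 2w - 24 = (2)(w^2 - 6w + 8) + (10w - 40)
  w^2 - 6w + 8 = ((1/10)w - 1/5)(10w - 40) + (0)
Last nonzero remainder: 10w - 40. Dividing through by 10 gives the monic gcd w - 4.
Cancel w - 4 from numerator and denominator to get the reduced form.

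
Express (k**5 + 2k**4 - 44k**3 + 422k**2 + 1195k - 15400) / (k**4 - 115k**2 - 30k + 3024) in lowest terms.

(k**3 - 13k**2 + 95k - 275)/(k**2 - 15k + 54)

Apply the Euclidean algorithm:
  k**5 + 2k**4 - 44k**3 + 422k**2 + 1195k - 15400 = (k + 2)(k**4 - 115k**2 - 30k + 3024) + (71k**3 + 682k**2 - 1769k - 21448)
  k**4 - 115k**2 - 30k + 3024 = ((1/71)k - 682/5041)(71k**3 + 682k**2 - 1769k - 21448) + ((11008/5041)k**2 + (165120/5041)k + 616448/5041)
  71k**3 + 682k**2 - 1769k - 21448 = ((357911/11008)k - 1930703/11008)((11008/5041)k**2 + (165120/5041)k + 616448/5041) + (0)
Last nonzero remainder: (11008/5041)k**2 + (165120/5041)k + 616448/5041. Dividing through by 11008/5041 gives the monic gcd k**2 + 15k + 56.
Cancel k**2 + 15k + 56 from numerator and denominator to get the reduced form.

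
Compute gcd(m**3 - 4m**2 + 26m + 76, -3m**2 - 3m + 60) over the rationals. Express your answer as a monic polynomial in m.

1

By polynomial division,
  m**3 - 4m**2 + 26m + 76 = (-(1/3)m + 5/3)(-3m**2 - 3m + 60) + (51m - 24)
  -3m**2 - 3m + 60 = (-(1/17)m - 25/289)(51m - 24) + (16740/289)
  51m - 24 = ((4913/5580)m - 578/1395)(16740/289) + (0)
The last nonzero remainder is the constant 16740/289, so the polynomials are coprime and gcd = 1.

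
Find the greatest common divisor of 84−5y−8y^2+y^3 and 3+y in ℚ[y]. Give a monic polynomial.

3+y

Apply the Euclidean algorithm:
  y^3−8y^2−5y+84 = (y^2−11y+28)(y+3) + (0)
The last nonzero remainder y+3 is already monic.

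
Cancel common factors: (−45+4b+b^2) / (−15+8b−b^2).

By polynomial division,
  b^2+4b−45 = (−1)(−b^2+8b−15) + (12b−60)
  −b^2+8b−15 = (−(1/12)b+1/4)(12b−60) + (0)
Last nonzero remainder: 12b−60. Dividing through by 12 gives the monic gcd b−5.
Cancel b−5 from numerator and denominator to get the reduced form.

(−9−b)/(−3+b)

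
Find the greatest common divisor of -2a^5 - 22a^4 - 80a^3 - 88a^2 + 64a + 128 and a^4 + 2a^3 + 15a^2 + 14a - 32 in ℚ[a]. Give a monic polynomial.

a^2 + a - 2

By polynomial division,
  -2a^5 - 22a^4 - 80a^3 - 88a^2 + 64a + 128 = (-2a - 18)(a^4 + 2a^3 + 15a^2 + 14a - 32) + (-14a^3 + 210a^2 + 252a - 448)
  a^4 + 2a^3 + 15a^2 + 14a - 32 = (-(1/14)a - 17/14)(-14a^3 + 210a^2 + 252a - 448) + (288a^2 + 288a - 576)
  -14a^3 + 210a^2 + 252a - 448 = (-(7/144)a + 7/9)(288a^2 + 288a - 576) + (0)
Last nonzero remainder: 288a^2 + 288a - 576. Dividing through by 288 gives the monic gcd a^2 + a - 2.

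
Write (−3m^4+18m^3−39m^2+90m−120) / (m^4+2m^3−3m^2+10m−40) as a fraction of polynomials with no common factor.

By polynomial division,
  −3m^4+18m^3−39m^2+90m−120 = (−3)(m^4+2m^3−3m^2+10m−40) + (24m^3−48m^2+120m−240)
  m^4+2m^3−3m^2+10m−40 = ((1/24)m+1/6)(24m^3−48m^2+120m−240) + (0)
Last nonzero remainder: 24m^3−48m^2+120m−240. Dividing through by 24 gives the monic gcd m^3−2m^2+5m−10.
Cancel m^3−2m^2+5m−10 from numerator and denominator to get the reduced form.

(−3m+12)/(m+4)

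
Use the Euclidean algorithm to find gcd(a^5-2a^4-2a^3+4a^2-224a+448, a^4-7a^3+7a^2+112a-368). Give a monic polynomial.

a^2-16

Apply the Euclidean algorithm:
  a^5-2a^4-2a^3+4a^2-224a+448 = (a+5)(a^4-7a^3+7a^2+112a-368) + (26a^3-143a^2-416a+2288)
  a^4-7a^3+7a^2+112a-368 = ((1/26)a-3/52)(26a^3-143a^2-416a+2288) + ((59/4)a^2-236)
  26a^3-143a^2-416a+2288 = ((104/59)a-572/59)((59/4)a^2-236) + (0)
Last nonzero remainder: (59/4)a^2-236. Dividing through by 59/4 gives the monic gcd a^2-16.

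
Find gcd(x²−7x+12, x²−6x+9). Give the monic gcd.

x−3

Repeated division with remainder:
  x²−7x+12 = (x²−6x+9) + (−x+3)
  x²−6x+9 = (−x+3)(−x+3) + (0)
Last nonzero remainder: −x+3. Dividing through by −1 gives the monic gcd x−3.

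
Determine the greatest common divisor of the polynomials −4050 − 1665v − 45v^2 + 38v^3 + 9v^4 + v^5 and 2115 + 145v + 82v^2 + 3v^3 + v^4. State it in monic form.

45 + 5v + v^2

Repeated division with remainder:
  v^5 + 9v^4 + 38v^3 − 45v^2 − 1665v − 4050 = (v + 6)(v^4 + 3v^3 + 82v^2 + 145v + 2115) + (−62v^3 − 682v^2 − 4650v − 16740)
  v^4 + 3v^3 + 82v^2 + 145v + 2115 = (−(1/62)v + 4/31)(−62v^3 − 682v^2 − 4650v − 16740) + (95v^2 + 475v + 4275)
  −62v^3 − 682v^2 − 4650v − 16740 = (−(62/95)v − 372/95)(95v^2 + 475v + 4275) + (0)
Last nonzero remainder: 95v^2 + 475v + 4275. Dividing through by 95 gives the monic gcd v^2 + 5v + 45.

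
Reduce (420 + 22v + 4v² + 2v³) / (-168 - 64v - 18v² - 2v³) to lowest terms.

(-35 + 4v - v²)/(14 + 3v + v²)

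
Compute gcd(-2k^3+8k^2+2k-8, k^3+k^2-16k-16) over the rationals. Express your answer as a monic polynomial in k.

By polynomial division,
  -2k^3+8k^2+2k-8 = (-2)(k^3+k^2-16k-16) + (10k^2-30k-40)
  k^3+k^2-16k-16 = ((1/10)k+2/5)(10k^2-30k-40) + (0)
Last nonzero remainder: 10k^2-30k-40. Dividing through by 10 gives the monic gcd k^2-3k-4.

k^2-3k-4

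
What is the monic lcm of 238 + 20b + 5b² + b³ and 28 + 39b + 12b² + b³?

952 + 1270b + 358b² + 49b³ + 10b⁴ + b⁵

Euclidean algorithm in ℚ[b]:
  b³ + 5b² + 20b + 238 = (b³ + 12b² + 39b + 28) + (-7b² - 19b + 210)
  b³ + 12b² + 39b + 28 = (-(1/7)b - 65/49)(-7b² - 19b + 210) + ((2146/49)b + 2146/7)
  -7b² - 19b + 210 = (-(343/2146)b + 735/1073)((2146/49)b + 2146/7) + (0)
Last nonzero remainder: (2146/49)b + 2146/7. Dividing through by 2146/49 gives the monic gcd b + 7.
Then lcm(f, g) = f·g / gcd(f, g); expanding and making the result monic gives the answer.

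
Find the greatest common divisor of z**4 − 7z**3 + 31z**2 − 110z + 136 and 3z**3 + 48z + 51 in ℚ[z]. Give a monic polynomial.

z**2 − z + 17

Repeated division with remainder:
  z**4 − 7z**3 + 31z**2 − 110z + 136 = ((1/3)z − 7/3)(3z**3 + 48z + 51) + (15z**2 − 15z + 255)
  3z**3 + 48z + 51 = ((1/5)z + 1/5)(15z**2 − 15z + 255) + (0)
Last nonzero remainder: 15z**2 − 15z + 255. Dividing through by 15 gives the monic gcd z**2 − z + 17.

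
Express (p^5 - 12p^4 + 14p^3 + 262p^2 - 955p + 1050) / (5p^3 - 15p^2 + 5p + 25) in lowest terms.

Euclidean algorithm in ℚ[p]:
  p^5 - 12p^4 + 14p^3 + 262p^2 - 955p + 1050 = ((1/5)p^2 - (9/5)p - 14/5)(5p^3 - 15p^2 + 5p + 25) + (224p^2 - 896p + 1120)
  5p^3 - 15p^2 + 5p + 25 = ((5/224)p + 5/224)(224p^2 - 896p + 1120) + (0)
Last nonzero remainder: 224p^2 - 896p + 1120. Dividing through by 224 gives the monic gcd p^2 - 4p + 5.
Cancel p^2 - 4p + 5 from numerator and denominator to get the reduced form.

(p^3 - 8p^2 - 23p + 210)/(5p + 5)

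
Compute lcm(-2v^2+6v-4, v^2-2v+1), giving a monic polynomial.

Apply the Euclidean algorithm:
  -2v^2+6v-4 = (-2)(v^2-2v+1) + (2v-2)
  v^2-2v+1 = ((1/2)v-1/2)(2v-2) + (0)
Last nonzero remainder: 2v-2. Dividing through by 2 gives the monic gcd v-1.
Then lcm(f, g) = f·g / gcd(f, g); expanding and making the result monic gives the answer.

v^3-4v^2+5v-2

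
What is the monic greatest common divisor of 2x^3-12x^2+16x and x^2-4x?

Euclidean algorithm in ℚ[x]:
  2x^3-12x^2+16x = (2x-4)(x^2-4x) + (0)
The last nonzero remainder x^2-4x is already monic.

x^2-4x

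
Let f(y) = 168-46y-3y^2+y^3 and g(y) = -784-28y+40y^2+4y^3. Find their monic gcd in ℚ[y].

Repeated division with remainder:
  y^3-3y^2-46y+168 = (1/4)(4y^3+40y^2-28y-784) + (-13y^2-39y+364)
  4y^3+40y^2-28y-784 = (-(4/13)y-28/13)(-13y^2-39y+364) + (0)
Last nonzero remainder: -13y^2-39y+364. Dividing through by -13 gives the monic gcd y^2+3y-28.

-28+3y+y^2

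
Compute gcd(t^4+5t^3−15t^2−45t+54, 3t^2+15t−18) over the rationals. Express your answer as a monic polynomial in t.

t^2+5t−6

Euclidean algorithm in ℚ[t]:
  t^4+5t^3−15t^2−45t+54 = ((1/3)t^2−3)(3t^2+15t−18) + (0)
Last nonzero remainder: 3t^2+15t−18. Dividing through by 3 gives the monic gcd t^2+5t−6.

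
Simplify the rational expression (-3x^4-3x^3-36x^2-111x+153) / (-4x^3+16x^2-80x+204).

(3x^2+6x-9)/(4x-12)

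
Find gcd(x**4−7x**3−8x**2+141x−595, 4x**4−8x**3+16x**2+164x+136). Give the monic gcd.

x**2−5x+17

Repeated division with remainder:
  x**4−7x**3−8x**2+141x−595 = (1/4)(4x**4−8x**3+16x**2+164x+136) + (−5x**3−12x**2+100x−629)
  4x**4−8x**3+16x**2+164x+136 = (−(4/5)x+88/25)(−5x**3−12x**2+100x−629) + ((3456/25)x**2−(3456/5)x+58752/25)
  −5x**3−12x**2+100x−629 = (−(125/3456)x−925/3456)((3456/25)x**2−(3456/5)x+58752/25) + (0)
Last nonzero remainder: (3456/25)x**2−(3456/5)x+58752/25. Dividing through by 3456/25 gives the monic gcd x**2−5x+17.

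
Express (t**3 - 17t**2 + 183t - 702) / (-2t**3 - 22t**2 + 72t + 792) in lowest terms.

Repeated division with remainder:
  t**3 - 17t**2 + 183t - 702 = (-1/2)(-2t**3 - 22t**2 + 72t + 792) + (-28t**2 + 219t - 306)
  -2t**3 - 22t**2 + 72t + 792 = ((1/14)t + 527/392)(-28t**2 + 219t - 306) + (-(78621/392)t + 235863/196)
  -28t**2 + 219t - 306 = ((10976/78621)t - 6664/26207)(-(78621/392)t + 235863/196) + (0)
Last nonzero remainder: -(78621/392)t + 235863/196. Dividing through by -78621/392 gives the monic gcd t - 6.
Cancel t - 6 from numerator and denominator to get the reduced form.

(-t**2 + 11t - 117)/(2t**2 + 34t + 132)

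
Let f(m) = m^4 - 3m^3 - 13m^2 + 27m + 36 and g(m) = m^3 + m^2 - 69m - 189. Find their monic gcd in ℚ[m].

Repeated division with remainder:
  m^4 - 3m^3 - 13m^2 + 27m + 36 = (m - 4)(m^3 + m^2 - 69m - 189) + (60m^2 - 60m - 720)
  m^3 + m^2 - 69m - 189 = ((1/60)m + 1/30)(60m^2 - 60m - 720) + (-55m - 165)
  60m^2 - 60m - 720 = (-(12/11)m + 48/11)(-55m - 165) + (0)
Last nonzero remainder: -55m - 165. Dividing through by -55 gives the monic gcd m + 3.

m + 3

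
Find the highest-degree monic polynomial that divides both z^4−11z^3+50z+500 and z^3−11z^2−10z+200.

Apply the Euclidean algorithm:
  z^4−11z^3+50z+500 = (z)(z^3−11z^2−10z+200) + (10z^2−150z+500)
  z^3−11z^2−10z+200 = ((1/10)z+2/5)(10z^2−150z+500) + (0)
Last nonzero remainder: 10z^2−150z+500. Dividing through by 10 gives the monic gcd z^2−15z+50.

z^2−15z+50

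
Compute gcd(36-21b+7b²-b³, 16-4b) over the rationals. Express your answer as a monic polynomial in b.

-4+b

By polynomial division,
  -b³+7b²-21b+36 = ((1/4)b²-(3/4)b+9/4)(-4b+16) + (0)
Last nonzero remainder: -4b+16. Dividing through by -4 gives the monic gcd b-4.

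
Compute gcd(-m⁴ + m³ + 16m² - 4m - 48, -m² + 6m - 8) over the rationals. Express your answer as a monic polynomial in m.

m² - 6m + 8

Repeated division with remainder:
  -m⁴ + m³ + 16m² - 4m - 48 = (m² + 5m + 6)(-m² + 6m - 8) + (0)
Last nonzero remainder: -m² + 6m - 8. Dividing through by -1 gives the monic gcd m² - 6m + 8.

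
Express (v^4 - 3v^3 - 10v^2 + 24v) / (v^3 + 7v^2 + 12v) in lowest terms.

Apply the Euclidean algorithm:
  v^4 - 3v^3 - 10v^2 + 24v = (v - 10)(v^3 + 7v^2 + 12v) + (48v^2 + 144v)
  v^3 + 7v^2 + 12v = ((1/48)v + 1/12)(48v^2 + 144v) + (0)
Last nonzero remainder: 48v^2 + 144v. Dividing through by 48 gives the monic gcd v^2 + 3v.
Cancel v^2 + 3v from numerator and denominator to get the reduced form.

(v^2 - 6v + 8)/(v + 4)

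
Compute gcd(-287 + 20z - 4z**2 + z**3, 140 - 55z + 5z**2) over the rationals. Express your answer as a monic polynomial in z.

-7 + z

Euclidean algorithm in ℚ[z]:
  z**3 - 4z**2 + 20z - 287 = ((1/5)z + 7/5)(5z**2 - 55z + 140) + (69z - 483)
  5z**2 - 55z + 140 = ((5/69)z - 20/69)(69z - 483) + (0)
Last nonzero remainder: 69z - 483. Dividing through by 69 gives the monic gcd z - 7.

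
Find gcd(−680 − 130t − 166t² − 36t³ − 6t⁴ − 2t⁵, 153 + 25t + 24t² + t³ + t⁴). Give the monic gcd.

17 − t + t²

Apply the Euclidean algorithm:
  −2t⁵ − 6t⁴ − 36t³ − 166t² − 130t − 680 = (−2t − 4)(t⁴ + t³ + 24t² + 25t + 153) + (16t³ − 20t² + 276t − 68)
  t⁴ + t³ + 24t² + 25t + 153 = ((1/16)t + 9/64)(16t³ − 20t² + 276t − 68) + ((153/16)t² − (153/16)t + 2601/16)
  16t³ − 20t² + 276t − 68 = ((256/153)t − 64/153)((153/16)t² − (153/16)t + 2601/16) + (0)
Last nonzero remainder: (153/16)t² − (153/16)t + 2601/16. Dividing through by 153/16 gives the monic gcd t² − t + 17.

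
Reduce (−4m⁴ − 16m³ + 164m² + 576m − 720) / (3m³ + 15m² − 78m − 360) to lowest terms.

(−4m³ + 8m² + 116m − 120)/(3m² − 3m − 60)

Repeated division with remainder:
  −4m⁴ − 16m³ + 164m² + 576m − 720 = (−(4/3)m + 4/3)(3m³ + 15m² − 78m − 360) + (40m² + 200m − 240)
  3m³ + 15m² − 78m − 360 = ((3/40)m)(40m² + 200m − 240) + (−60m − 360)
  40m² + 200m − 240 = (−(2/3)m + 2/3)(−60m − 360) + (0)
Last nonzero remainder: −60m − 360. Dividing through by −60 gives the monic gcd m + 6.
Cancel m + 6 from numerator and denominator to get the reduced form.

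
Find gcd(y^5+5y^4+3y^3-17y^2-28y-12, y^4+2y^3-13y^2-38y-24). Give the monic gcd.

y^3+6y^2+11y+6

Repeated division with remainder:
  y^5+5y^4+3y^3-17y^2-28y-12 = (y+3)(y^4+2y^3-13y^2-38y-24) + (10y^3+60y^2+110y+60)
  y^4+2y^3-13y^2-38y-24 = ((1/10)y-2/5)(10y^3+60y^2+110y+60) + (0)
Last nonzero remainder: 10y^3+60y^2+110y+60. Dividing through by 10 gives the monic gcd y^3+6y^2+11y+6.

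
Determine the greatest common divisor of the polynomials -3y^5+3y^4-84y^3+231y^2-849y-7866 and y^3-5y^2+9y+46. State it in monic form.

y^2-7y+23

By polynomial division,
  -3y^5+3y^4-84y^3+231y^2-849y-7866 = (-3y^2-12y-117)(y^3-5y^2+9y+46) + (-108y^2+756y-2484)
  y^3-5y^2+9y+46 = (-(1/108)y-1/54)(-108y^2+756y-2484) + (0)
Last nonzero remainder: -108y^2+756y-2484. Dividing through by -108 gives the monic gcd y^2-7y+23.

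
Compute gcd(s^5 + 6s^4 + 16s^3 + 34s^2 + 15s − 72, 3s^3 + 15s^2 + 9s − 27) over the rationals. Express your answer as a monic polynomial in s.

Apply the Euclidean algorithm:
  s^5 + 6s^4 + 16s^3 + 34s^2 + 15s − 72 = ((1/3)s^2 + (1/3)s + 8/3)(3s^3 + 15s^2 + 9s − 27) + (0)
Last nonzero remainder: 3s^3 + 15s^2 + 9s − 27. Dividing through by 3 gives the monic gcd s^3 + 5s^2 + 3s − 9.

s^3 + 5s^2 + 3s − 9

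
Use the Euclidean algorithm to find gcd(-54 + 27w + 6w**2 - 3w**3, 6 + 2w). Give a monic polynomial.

3 + w

Repeated division with remainder:
  -3w**3 + 6w**2 + 27w - 54 = (-(3/2)w**2 + (15/2)w - 9)(2w + 6) + (0)
Last nonzero remainder: 2w + 6. Dividing through by 2 gives the monic gcd w + 3.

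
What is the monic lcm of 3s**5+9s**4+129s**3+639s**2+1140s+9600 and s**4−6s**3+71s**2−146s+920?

Euclidean algorithm in ℚ[s]:
  3s**5+9s**4+129s**3+639s**2+1140s+9600 = (3s+27)(s**4−6s**3+71s**2−146s+920) + (78s**3−840s**2+2322s−15240)
  s**4−6s**3+71s**2−146s+920 = ((1/78)s+31/507)(78s**3−840s**2+2322s−15240) + ((15648/169)s**2−(15648/169)s+312960/169)
  78s**3−840s**2+2322s−15240 = ((2197/2608)s−21463/2608)((15648/169)s**2−(15648/169)s+312960/169) + (0)
Last nonzero remainder: (15648/169)s**2−(15648/169)s+312960/169. Dividing through by 15648/169 gives the monic gcd s**2−s+20.
Then lcm(f, g) = f·g / gcd(f, g); expanding and making the result monic gives the answer.

s**7−2s**6+74s**5+136s**4+1293s**3+11098s**2+1480s+147200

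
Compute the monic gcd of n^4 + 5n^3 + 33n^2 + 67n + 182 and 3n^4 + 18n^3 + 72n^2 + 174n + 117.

n^2 + 2n + 13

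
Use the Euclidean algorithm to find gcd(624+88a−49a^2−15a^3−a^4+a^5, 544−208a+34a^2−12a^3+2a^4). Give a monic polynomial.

16−8a+a^2

Apply the Euclidean algorithm:
  a^5−a^4−15a^3−49a^2+88a+624 = ((1/2)a+5/2)(2a^4−12a^3+34a^2−208a+544) + (−2a^3−30a^2+336a−736)
  2a^4−12a^3+34a^2−208a+544 = (−a+21)(−2a^3−30a^2+336a−736) + (1000a^2−8000a+16000)
  −2a^3−30a^2+336a−736 = (−(1/500)a−23/500)(1000a^2−8000a+16000) + (0)
Last nonzero remainder: 1000a^2−8000a+16000. Dividing through by 1000 gives the monic gcd a^2−8a+16.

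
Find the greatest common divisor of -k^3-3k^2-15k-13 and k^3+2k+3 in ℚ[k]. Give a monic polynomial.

Euclidean algorithm in ℚ[k]:
  -k^3-3k^2-15k-13 = (-1)(k^3+2k+3) + (-3k^2-13k-10)
  k^3+2k+3 = (-(1/3)k+13/9)(-3k^2-13k-10) + ((157/9)k+157/9)
  -3k^2-13k-10 = (-(27/157)k-90/157)((157/9)k+157/9) + (0)
Last nonzero remainder: (157/9)k+157/9. Dividing through by 157/9 gives the monic gcd k+1.

k+1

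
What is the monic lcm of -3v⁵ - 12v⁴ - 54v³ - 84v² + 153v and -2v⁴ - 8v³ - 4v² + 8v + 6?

Repeated division with remainder:
  -3v⁵ - 12v⁴ - 54v³ - 84v² + 153v = ((3/2)v)(-2v⁴ - 8v³ - 4v² + 8v + 6) + (-48v³ - 96v² + 144v)
  -2v⁴ - 8v³ - 4v² + 8v + 6 = ((1/24)v + 1/12)(-48v³ - 96v² + 144v) + (-2v² - 4v + 6)
  -48v³ - 96v² + 144v = (24v)(-2v² - 4v + 6) + (0)
Last nonzero remainder: -2v² - 4v + 6. Dividing through by -2 gives the monic gcd v² + 2v - 3.
Then lcm(f, g) = f·g / gcd(f, g); expanding and making the result monic gives the answer.

v⁷ + 6v⁶ + 27v⁵ + 68v⁴ + 23v³ - 74v² - 51v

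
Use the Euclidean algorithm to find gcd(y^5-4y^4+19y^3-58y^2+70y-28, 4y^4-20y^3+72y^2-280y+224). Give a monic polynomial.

y^3-y^2+14y-14

By polynomial division,
  y^5-4y^4+19y^3-58y^2+70y-28 = ((1/4)y+1/4)(4y^4-20y^3+72y^2-280y+224) + (6y^3-6y^2+84y-84)
  4y^4-20y^3+72y^2-280y+224 = ((2/3)y-8/3)(6y^3-6y^2+84y-84) + (0)
Last nonzero remainder: 6y^3-6y^2+84y-84. Dividing through by 6 gives the monic gcd y^3-y^2+14y-14.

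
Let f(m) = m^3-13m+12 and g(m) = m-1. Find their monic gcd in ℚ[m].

m-1

Apply the Euclidean algorithm:
  m^3-13m+12 = (m^2+m-12)(m-1) + (0)
The last nonzero remainder m-1 is already monic.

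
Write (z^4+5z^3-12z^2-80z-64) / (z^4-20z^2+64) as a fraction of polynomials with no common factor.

(z^2+5z+4)/(z^2-4)

Apply the Euclidean algorithm:
  z^4+5z^3-12z^2-80z-64 = (z^4-20z^2+64) + (5z^3+8z^2-80z-128)
  z^4-20z^2+64 = ((1/5)z-8/25)(5z^3+8z^2-80z-128) + (-(36/25)z^2+576/25)
  5z^3+8z^2-80z-128 = (-(125/36)z-50/9)(-(36/25)z^2+576/25) + (0)
Last nonzero remainder: -(36/25)z^2+576/25. Dividing through by -36/25 gives the monic gcd z^2-16.
Cancel z^2-16 from numerator and denominator to get the reduced form.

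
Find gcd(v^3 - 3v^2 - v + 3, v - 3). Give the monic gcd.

v - 3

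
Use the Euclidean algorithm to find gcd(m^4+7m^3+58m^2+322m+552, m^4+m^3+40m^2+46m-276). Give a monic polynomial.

m^3+3m^2+46m+138

Euclidean algorithm in ℚ[m]:
  m^4+7m^3+58m^2+322m+552 = (m^4+m^3+40m^2+46m-276) + (6m^3+18m^2+276m+828)
  m^4+m^3+40m^2+46m-276 = ((1/6)m-1/3)(6m^3+18m^2+276m+828) + (0)
Last nonzero remainder: 6m^3+18m^2+276m+828. Dividing through by 6 gives the monic gcd m^3+3m^2+46m+138.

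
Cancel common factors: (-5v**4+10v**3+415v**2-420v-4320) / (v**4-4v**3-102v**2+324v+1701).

By polynomial division,
  -5v**4+10v**3+415v**2-420v-4320 = (-5)(v**4-4v**3-102v**2+324v+1701) + (-10v**3-95v**2+1200v+4185)
  v**4-4v**3-102v**2+324v+1701 = (-(1/10)v+27/20)(-10v**3-95v**2+1200v+4185) + ((585/4)v**2-(1755/2)v-15795/4)
  -10v**3-95v**2+1200v+4185 = (-(8/117)v-124/117)((585/4)v**2-(1755/2)v-15795/4) + (0)
Last nonzero remainder: (585/4)v**2-(1755/2)v-15795/4. Dividing through by 585/4 gives the monic gcd v**2-6v-27.
Cancel v**2-6v-27 from numerator and denominator to get the reduced form.

(-5v**2-20v+160)/(v**2+2v-63)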